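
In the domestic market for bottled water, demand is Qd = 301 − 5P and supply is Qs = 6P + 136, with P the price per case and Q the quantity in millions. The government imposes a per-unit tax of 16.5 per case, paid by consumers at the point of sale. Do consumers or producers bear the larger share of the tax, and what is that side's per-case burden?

Consumers bear the larger share: 9 per case.

Without the tax, 301 − 5P = 6P + 136 gives 11P = 165, so P* = 15 and Q* = 226.
With the tax collected from consumers, demand (in seller-price terms) shifts: Qd = 301 − 5(P + 16.5).
New equilibrium: consumers pay 24, producers receive 7.5, Q = 181. (Wedge: Pb − Ps = 16.5.)
Per-case burden: consumers 9, producers 7.5.
Consumers take the larger share because demand is less price-elastic here (demand slope 5 vs supply slope 6).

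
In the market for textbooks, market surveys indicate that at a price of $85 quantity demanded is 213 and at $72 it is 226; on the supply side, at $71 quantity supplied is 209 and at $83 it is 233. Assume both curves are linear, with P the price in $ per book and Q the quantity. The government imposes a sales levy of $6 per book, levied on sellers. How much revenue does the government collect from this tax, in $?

Demand slope: (226 − 213)/(72 − 85) = -1, so Qd = 298 − P.
Supply slope: (233 − 209)/(83 − 71) = 2, so Qs = 2P + 67.
Without the tax, 298 − P = 2P + 67 gives 3P = 231, so P* = $77 and Q* = 221.
With the tax collected from sellers, supply shifts: Qs = 2(P − 6) + 67.
New equilibrium: consumers pay $81, sellers receive $75, Q = 217. (Wedge: Pb − Ps = 6.)
Revenue = t · Q = 6 · 217 = $1302.

Tax revenue = $1302.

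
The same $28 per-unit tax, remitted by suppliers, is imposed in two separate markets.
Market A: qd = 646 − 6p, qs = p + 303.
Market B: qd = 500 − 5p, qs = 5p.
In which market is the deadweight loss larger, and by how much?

Market A: pre-tax p* = $49, q* = 352; post-tax q = 328; deadweight loss = $336.
Market B: pre-tax p* = $50, q* = 250; post-tax q = 180; deadweight loss = $980.
Difference: $336 vs $980 → market B is larger by $644.

Market B, by $644.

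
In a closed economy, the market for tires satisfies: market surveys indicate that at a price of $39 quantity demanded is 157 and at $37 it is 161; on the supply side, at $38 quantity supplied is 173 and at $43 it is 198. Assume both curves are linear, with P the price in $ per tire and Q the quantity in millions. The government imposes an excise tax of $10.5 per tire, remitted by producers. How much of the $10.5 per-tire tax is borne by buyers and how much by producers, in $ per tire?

Demand slope: (161 − 157)/(37 − 39) = -2, so Qd = 235 − 2P.
Supply slope: (198 − 173)/(43 − 38) = 5, so Qs = 5P − 17.
Without the tax, 235 − 2P = 5P − 17 gives 7P = 252, so P* = $36 and Q* = 163.
With the tax collected from producers, supply shifts: Qs = 5(P − 10.5) − 17.
Solving gives Q = 148 with buyers paying $43.5 and producers receiving $33 (the $10.5 wedge).
Burden on buyers: $7.5; on producers: $3. (They sum to $10.5.)
The less price-elastic side of the market bears the larger share of a per-unit tax.

Buyers bear $7.5 per tire; producers bear $3 per tire.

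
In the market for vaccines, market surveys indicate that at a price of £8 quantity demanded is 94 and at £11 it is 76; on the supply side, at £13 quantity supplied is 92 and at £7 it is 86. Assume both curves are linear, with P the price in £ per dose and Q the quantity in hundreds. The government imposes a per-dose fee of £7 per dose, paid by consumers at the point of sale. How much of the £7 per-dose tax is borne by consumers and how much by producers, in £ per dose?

Consumers bear £1 per dose; producers bear £6 per dose.

Demand slope: (76 − 94)/(11 − 8) = -6, so Qd = 142 − 6P.
Supply slope: (86 − 92)/(7 − 13) = 1, so Qs = P + 79.
Without the tax, 142 − 6P = P + 79 gives 7P = 63, so P* = £9 and Q* = 88.
With the tax collected from consumers, demand (in seller-price terms) shifts: Qd = 142 − 6(P + 7).
Solving gives Q = 82 with consumers paying £10 and producers receiving £3 (the £7 wedge).
Burden on consumers: £1; on producers: £6. (They sum to £7.)
The less price-elastic side of the market bears the larger share of a per-unit tax.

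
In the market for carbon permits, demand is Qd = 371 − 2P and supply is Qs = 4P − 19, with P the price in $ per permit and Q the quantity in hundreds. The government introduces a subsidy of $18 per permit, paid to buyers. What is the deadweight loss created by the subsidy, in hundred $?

Before the subsidy: set 371 − 2P = 4P − 19 → P* = $65, Q* = 241.
With a per-unit subsidy paid to buyers, each effectively pays P − 18, so demand becomes Qd = 371 − 2(P − 18).
Solving gives Q = 265 with buyers paying $53 and sellers receiving $71 (the $18 wedge).
Quantity rises by |ΔQ| = |241 − 265| = 24.
DWL = ½ · t · |ΔQ| = ½ · 18 · 24 = $216.

Deadweight loss = $216 hundred.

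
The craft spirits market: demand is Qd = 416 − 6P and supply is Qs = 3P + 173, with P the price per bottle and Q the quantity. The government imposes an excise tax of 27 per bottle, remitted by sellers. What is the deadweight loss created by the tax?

Deadweight loss = 729.

Before the tax: set 416 − 6P = 3P + 173 → P* = 27, Q* = 254.
With the tax collected from sellers, supply shifts: Qs = 3(P − 27) + 173.
New equilibrium: buyers pay 36, sellers receive 9, Q = 200. (Wedge: Pb − Ps = 27.)
Quantity falls by |ΔQ| = |254 − 200| = 54.
DWL = ½ · t · |ΔQ| = ½ · 27 · 54 = 729.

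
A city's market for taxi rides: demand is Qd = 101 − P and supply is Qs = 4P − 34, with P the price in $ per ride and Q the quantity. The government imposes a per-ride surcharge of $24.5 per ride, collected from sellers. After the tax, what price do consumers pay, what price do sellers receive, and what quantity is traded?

Consumers pay $46.6; sellers receive $22.1; quantity = 54.4.

Before the tax: set 101 − P = 4P − 34 → P* = $27, Q* = 74.
With the tax collected from sellers, supply shifts: Qs = 4(P − 24.5) − 34.
Solving gives Q = 54.4 with consumers paying $46.6 and sellers receiving $22.1 (the $24.5 wedge).
The less price-elastic side of the market bears the larger share of a per-unit tax.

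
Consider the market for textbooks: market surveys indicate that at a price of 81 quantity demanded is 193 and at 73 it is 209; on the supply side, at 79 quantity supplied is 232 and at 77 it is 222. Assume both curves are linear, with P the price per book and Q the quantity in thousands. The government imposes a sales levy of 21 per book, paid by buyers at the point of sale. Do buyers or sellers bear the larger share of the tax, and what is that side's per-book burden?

Demand slope: (209 − 193)/(73 − 81) = -2, so Qd = 355 − 2P.
Supply slope: (222 − 232)/(77 − 79) = 5, so Qs = 5P − 163.
Before the tax: set 355 − 2P = 5P − 163 → P* = 74, Q* = 207.
With the tax collected from buyers, demand (in seller-price terms) shifts: Qd = 355 − 2(P + 21).
New equilibrium: buyers pay 89, sellers receive 68, Q = 177. (Wedge: Pb − Ps = 21.)
Per-book burden: buyers 15, sellers 6.
Buyers take the larger share because demand is less price-elastic here (demand slope 2 vs supply slope 5).
The less price-elastic side of the market bears the larger share of a per-unit tax.

Buyers bear the larger share: 15 per book.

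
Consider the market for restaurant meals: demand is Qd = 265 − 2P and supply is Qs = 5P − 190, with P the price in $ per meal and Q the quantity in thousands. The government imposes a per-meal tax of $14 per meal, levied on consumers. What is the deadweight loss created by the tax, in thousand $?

Without the tax, 265 − 2P = 5P − 190 gives 7P = 455, so P* = $65 and Q* = 135.
With the tax collected from consumers, demand (in seller-price terms) shifts: Qd = 265 − 2(P + 14).
Solving gives Q = 115 with consumers paying $75 and sellers receiving $61 (the $14 wedge).
Quantity falls by |ΔQ| = |135 − 115| = 20.
DWL = ½ · t · |ΔQ| = ½ · 14 · 20 = $140.

Deadweight loss = $140 thousand.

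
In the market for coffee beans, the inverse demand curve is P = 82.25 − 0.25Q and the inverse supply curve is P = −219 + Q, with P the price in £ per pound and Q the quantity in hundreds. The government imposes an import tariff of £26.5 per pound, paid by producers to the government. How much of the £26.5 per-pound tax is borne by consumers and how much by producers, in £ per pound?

Inverting to Q(P) form: Qd = 329 − 4P; Qs = P + 219.
Without the tax, 329 − 4P = P + 219 gives 5P = 110, so P* = £22 and Q* = 241.
With the tax collected from producers, supply shifts: Qs = (P − 26.5) + 219.
New equilibrium: consumers pay £27.3, producers receive £0.8, Q = 219.8. (Wedge: Pb − Ps = 26.5.)
Burden on consumers: £5.3; on producers: £21.2. (They sum to £26.5.)
The less price-elastic side of the market bears the larger share of a per-unit tax.

Consumers bear £5.3 per pound; producers bear £21.2 per pound.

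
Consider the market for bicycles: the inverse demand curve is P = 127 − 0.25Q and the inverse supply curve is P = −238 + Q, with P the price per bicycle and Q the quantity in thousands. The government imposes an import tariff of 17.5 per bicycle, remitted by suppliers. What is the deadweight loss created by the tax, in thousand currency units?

Deadweight loss = 122.5 thousand.

Rewrite in direct form: Qd = 508 − 4P and Qs = P + 238.
Before the tax: set 508 − 4P = P + 238 → P* = 54, Q* = 292.
With the tax collected from suppliers, supply shifts: Qs = (P − 17.5) + 238.
Solving gives Q = 278 with consumers paying 57.5 and suppliers receiving 40 (the 17.5 wedge).
Quantity falls by |ΔQ| = |292 − 278| = 14.
DWL = ½ · t · |ΔQ| = ½ · 17.5 · 14 = 122.5.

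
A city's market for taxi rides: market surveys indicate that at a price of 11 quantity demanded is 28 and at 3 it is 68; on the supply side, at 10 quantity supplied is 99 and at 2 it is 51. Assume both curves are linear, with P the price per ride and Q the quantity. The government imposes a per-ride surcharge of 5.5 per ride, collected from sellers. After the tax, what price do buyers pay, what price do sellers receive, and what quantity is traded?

Demand slope: (68 − 28)/(3 − 11) = -5, so Qd = 83 − 5P.
Supply slope: (51 − 99)/(2 − 10) = 6, so Qs = 6P + 39.
Without the tax, 83 − 5P = 6P + 39 gives 11P = 44, so P* = 4 and Q* = 63.
With the tax collected from sellers, supply shifts: Qs = 6(P − 5.5) + 39.
Solving gives Q = 48 with buyers paying 7 and sellers receiving 1.5 (the 5.5 wedge).

Buyers pay 7; sellers receive 1.5; quantity = 48.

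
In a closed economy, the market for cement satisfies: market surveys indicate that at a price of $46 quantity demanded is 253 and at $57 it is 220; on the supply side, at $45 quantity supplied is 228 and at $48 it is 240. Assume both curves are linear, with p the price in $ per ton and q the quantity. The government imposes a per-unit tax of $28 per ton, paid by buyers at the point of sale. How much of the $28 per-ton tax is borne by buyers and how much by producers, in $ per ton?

Demand slope: (220 − 253)/(57 − 46) = -3, so qd = 391 − 3p.
Supply slope: (240 − 228)/(48 − 45) = 4, so qs = 4p + 48.
Without the tax, 391 − 3p = 4p + 48 gives 7p = 343, so p* = $49 and q* = 244.
With the tax collected from buyers, demand (in seller-price terms) shifts: qd = 391 − 3(p + 28).
New equilibrium: buyers pay $65, producers receive $37, q = 196. (Wedge: pb − ps = 28.)
Burden on buyers: $16; on producers: $12. (They sum to $28.)
The less price-elastic side of the market bears the larger share of a per-unit tax.

Buyers bear $16 per ton; producers bear $12 per ton.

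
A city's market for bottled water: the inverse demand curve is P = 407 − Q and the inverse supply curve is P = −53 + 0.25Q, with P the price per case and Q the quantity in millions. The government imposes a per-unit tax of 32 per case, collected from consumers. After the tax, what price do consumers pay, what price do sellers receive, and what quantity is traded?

Consumers pay 64.6; sellers receive 32.6; quantity = 342.4.

Inverting to Q(P) form: Qd = 407 − P; Qs = 4P + 212.
Without the tax, 407 − P = 4P + 212 gives 5P = 195, so P* = 39 and Q* = 368.
With the tax collected from consumers, demand (in seller-price terms) shifts: Qd = 407 − (P + 32).
Solving gives Q = 342.4 with consumers paying 64.6 and sellers receiving 32.6 (the 32 wedge).
The less price-elastic side of the market bears the larger share of a per-unit tax.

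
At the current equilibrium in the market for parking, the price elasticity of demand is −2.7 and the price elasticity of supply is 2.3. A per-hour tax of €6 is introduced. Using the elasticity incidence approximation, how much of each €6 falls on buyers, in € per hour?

Incidence ratio: buyers' share ≈ εs / (εs + |εd|) = 2.3 / (2.3 + 2.7) = 0.46.
So buyers bear ≈ 0.46 × €6 = €2.76; sellers bear €3.24.

Buyers bear ≈ €2.76 per hour.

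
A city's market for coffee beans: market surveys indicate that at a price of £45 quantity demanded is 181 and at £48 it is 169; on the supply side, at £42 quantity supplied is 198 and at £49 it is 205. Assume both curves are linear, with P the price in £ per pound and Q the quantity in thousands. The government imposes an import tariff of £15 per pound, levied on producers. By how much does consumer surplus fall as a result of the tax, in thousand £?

Demand slope: (169 − 181)/(48 − 45) = -4, so Qd = 361 − 4P.
Supply slope: (205 − 198)/(49 − 42) = 1, so Qs = P + 156.
Before the tax: set 361 − 4P = P + 156 → P* = £41, Q* = 197.
With the tax collected from producers, supply shifts: Qs = (P − 15) + 156.
New equilibrium: consumers pay £44, producers receive £29, Q = 185. (Wedge: Pb − Ps = 15.)
ΔCS is the trapezoid between Q = 185 and Q = 197 of height £3: ½ · (197 + 185) · 3 = £573.

Consumer surplus falls by £573 thousand.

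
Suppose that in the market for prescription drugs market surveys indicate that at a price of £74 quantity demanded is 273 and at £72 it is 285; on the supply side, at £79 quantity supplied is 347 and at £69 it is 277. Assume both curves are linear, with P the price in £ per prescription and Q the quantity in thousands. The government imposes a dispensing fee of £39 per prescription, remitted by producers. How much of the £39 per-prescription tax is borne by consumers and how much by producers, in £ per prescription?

Consumers bear £21 per prescription; producers bear £18 per prescription.

Demand slope: (285 − 273)/(72 − 74) = -6, so Qd = 717 − 6P.
Supply slope: (277 − 347)/(69 − 79) = 7, so Qs = 7P − 206.
Before the tax: set 717 − 6P = 7P − 206 → P* = £71, Q* = 291.
With the tax collected from producers, supply shifts: Qs = 7(P − 39) − 206.
New equilibrium: consumers pay £92, producers receive £53, Q = 165. (Wedge: Pb − Ps = 39.)
Burden on consumers: £21; on producers: £18. (They sum to £39.)
The less price-elastic side of the market bears the larger share of a per-unit tax.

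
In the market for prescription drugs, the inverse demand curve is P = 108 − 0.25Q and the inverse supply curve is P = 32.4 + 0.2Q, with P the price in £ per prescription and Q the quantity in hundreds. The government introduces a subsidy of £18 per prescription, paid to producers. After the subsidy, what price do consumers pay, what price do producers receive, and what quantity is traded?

Consumers pay £56; producers receive £74; quantity = 208.

Rewrite in direct form: Qd = 432 − 4P and Qs = 5P − 162.
Before the subsidy: set 432 − 4P = 5P − 162 → P* = £66, Q* = 168.
With a per-unit subsidy paid to producers, each receives P + 18 per unit sold, so supply becomes Qs = 5(P + 18) − 162.
New equilibrium: consumers pay £56, producers receive £74, Q = 208. (Wedge: Pb − Ps = −18.)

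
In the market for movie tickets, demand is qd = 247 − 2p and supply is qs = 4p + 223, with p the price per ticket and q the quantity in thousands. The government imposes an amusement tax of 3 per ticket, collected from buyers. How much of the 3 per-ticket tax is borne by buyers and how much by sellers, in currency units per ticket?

Buyers bear 2 per ticket; sellers bear 1 per ticket.

Without the tax, 247 − 2p = 4p + 223 gives 6p = 24, so p* = 4 and q* = 239.
With the tax collected from buyers, demand (in seller-price terms) shifts: qd = 247 − 2(p + 3).
Solving gives q = 235 with buyers paying 6 and sellers receiving 3 (the 3 wedge).
Burden on buyers: 2; on sellers: 1. (They sum to 3.)
The less price-elastic side of the market bears the larger share of a per-unit tax.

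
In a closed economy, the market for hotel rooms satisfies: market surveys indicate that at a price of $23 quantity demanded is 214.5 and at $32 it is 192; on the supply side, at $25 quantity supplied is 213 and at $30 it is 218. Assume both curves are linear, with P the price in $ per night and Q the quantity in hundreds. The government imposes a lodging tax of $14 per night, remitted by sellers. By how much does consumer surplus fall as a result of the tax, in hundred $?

Consumer surplus falls by $828 hundred.

Demand slope: (192 − 214.5)/(32 − 23) = -2.5, so Qd = 272 − 2.5P.
Supply slope: (218 − 213)/(30 − 25) = 1, so Qs = P + 188.
Before the tax: set 272 − 2.5P = P + 188 → P* = $24, Q* = 212.
With the tax collected from sellers, supply shifts: Qs = (P − 14) + 188.
Solving gives Q = 202 with buyers paying $28 and sellers receiving $14 (the $14 wedge).
ΔCS is the trapezoid between Q = 202 and Q = 212 of height $4: ½ · (212 + 202) · 4 = $828.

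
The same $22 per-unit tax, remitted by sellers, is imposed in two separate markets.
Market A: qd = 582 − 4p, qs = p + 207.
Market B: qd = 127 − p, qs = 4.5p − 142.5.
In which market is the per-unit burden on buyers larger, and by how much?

Market A: pre-tax p* = $75, q* = 282; post-tax q = 264.4; per-unit burden on buyers = $4.4.
Market B: pre-tax p* = $49, q* = 78; post-tax q = 60; per-unit burden on buyers = $18.
Difference: $4.4 vs $18 → market B is larger by $13.6.

Market B, by $13.6.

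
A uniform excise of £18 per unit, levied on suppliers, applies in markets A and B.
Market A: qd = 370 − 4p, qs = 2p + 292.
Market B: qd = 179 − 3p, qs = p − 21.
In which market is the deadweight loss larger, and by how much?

Market A, by £94.5.

Market A: pre-tax p* = £13, q* = 318; post-tax q = 294; deadweight loss = £216.
Market B: pre-tax p* = £50, q* = 29; post-tax q = 15.5; deadweight loss = £121.5.
Difference: £216 vs £121.5 → market A is larger by £94.5.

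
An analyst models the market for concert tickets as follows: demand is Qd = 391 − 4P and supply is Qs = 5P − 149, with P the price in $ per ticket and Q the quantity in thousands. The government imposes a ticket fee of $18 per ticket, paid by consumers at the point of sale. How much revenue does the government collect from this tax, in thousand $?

Without the tax, 391 − 4P = 5P − 149 gives 9P = 540, so P* = $60 and Q* = 151.
With the tax collected from consumers, demand (in seller-price terms) shifts: Qd = 391 − 4(P + 18).
Solving gives Q = 111 with consumers paying $70 and producers receiving $52 (the $18 wedge).
Revenue = t · Q = 18 · 111 = $1998.

Tax revenue = $1998 thousand.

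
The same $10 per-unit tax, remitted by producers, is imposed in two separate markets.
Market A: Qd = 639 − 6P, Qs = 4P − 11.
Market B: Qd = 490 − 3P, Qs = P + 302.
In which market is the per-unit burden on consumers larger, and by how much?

Market A, by $1.5.

Market A: pre-tax P* = $65, Q* = 249; post-tax Q = 225; per-unit burden on consumers = $4.
Market B: pre-tax P* = $47, Q* = 349; post-tax Q = 341.5; per-unit burden on consumers = $2.5.
Difference: $4 vs $2.5 → market A is larger by $1.5.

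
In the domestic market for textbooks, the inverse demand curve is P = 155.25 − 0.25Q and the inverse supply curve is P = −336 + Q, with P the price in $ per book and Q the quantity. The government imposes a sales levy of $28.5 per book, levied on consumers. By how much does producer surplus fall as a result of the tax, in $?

Producer surplus falls by $8700.48.

Rewrite in direct form: Qd = 621 − 4P and Qs = P + 336.
Without the tax, 621 − 4P = P + 336 gives 5P = 285, so P* = $57 and Q* = 393.
With the tax collected from consumers, demand (in seller-price terms) shifts: Qd = 621 − 4(P + 28.5).
New equilibrium: consumers pay $62.7, sellers receive $34.2, Q = 370.2. (Wedge: Pb − Ps = 28.5.)
ΔPS is the trapezoid between Q = 370.2 and Q = 393 of height $22.8: ½ · (393 + 370.2) · 22.8 = $8700.48.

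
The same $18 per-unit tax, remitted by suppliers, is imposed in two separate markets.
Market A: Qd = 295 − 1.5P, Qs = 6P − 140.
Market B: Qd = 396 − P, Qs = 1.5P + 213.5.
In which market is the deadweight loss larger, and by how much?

Market A, by $97.2.

Market A: pre-tax P* = $58, Q* = 208; post-tax Q = 186.4; deadweight loss = $194.4.
Market B: pre-tax P* = $73, Q* = 323; post-tax Q = 312.2; deadweight loss = $97.2.
Difference: $194.4 vs $97.2 → market A is larger by $97.2.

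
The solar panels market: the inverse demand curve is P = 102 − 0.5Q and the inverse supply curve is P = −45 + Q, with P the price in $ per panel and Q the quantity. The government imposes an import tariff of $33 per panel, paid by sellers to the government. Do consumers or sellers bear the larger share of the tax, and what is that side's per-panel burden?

Rewrite in direct form: Qd = 204 − 2P and Qs = P + 45.
Before the tax: set 204 − 2P = P + 45 → P* = $53, Q* = 98.
With the tax collected from sellers, supply shifts: Qs = (P − 33) + 45.
Solving gives Q = 76 with consumers paying $64 and sellers receiving $31 (the $33 wedge).
Per-panel burden: consumers $11, sellers $22.
Sellers take the larger share because supply is less price-elastic here (demand slope 2 vs supply slope 1).
The less price-elastic side of the market bears the larger share of a per-unit tax.

Sellers bear the larger share: $22 per panel.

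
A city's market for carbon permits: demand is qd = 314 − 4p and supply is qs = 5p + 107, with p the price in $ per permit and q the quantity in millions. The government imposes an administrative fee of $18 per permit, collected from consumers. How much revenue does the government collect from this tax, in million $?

Tax revenue = $3276 million.

Without the tax, 314 − 4p = 5p + 107 gives 9p = 207, so p* = $23 and q* = 222.
With the tax collected from consumers, demand (in seller-price terms) shifts: qd = 314 − 4(p + 18).
Solving gives q = 182 with consumers paying $33 and sellers receiving $15 (the $18 wedge).
Revenue = t · Q = 18 · 182 = $3276.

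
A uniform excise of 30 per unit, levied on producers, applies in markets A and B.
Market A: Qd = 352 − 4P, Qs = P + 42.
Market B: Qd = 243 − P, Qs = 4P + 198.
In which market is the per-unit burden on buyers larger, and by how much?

Market A: pre-tax P* = 62, Q* = 104; post-tax Q = 80; per-unit burden on buyers = 6.
Market B: pre-tax P* = 9, Q* = 234; post-tax Q = 210; per-unit burden on buyers = 24.
Difference: 6 vs 24 → market B is larger by 18.

Market B, by 18.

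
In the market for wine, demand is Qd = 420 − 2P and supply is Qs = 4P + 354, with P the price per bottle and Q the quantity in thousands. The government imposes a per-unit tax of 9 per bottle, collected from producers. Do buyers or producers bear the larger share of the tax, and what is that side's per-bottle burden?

Before the tax: set 420 − 2P = 4P + 354 → P* = 11, Q* = 398.
With the tax collected from producers, supply shifts: Qs = 4(P − 9) + 354.
Solving gives Q = 386 with buyers paying 17 and producers receiving 8 (the 9 wedge).
Per-bottle burden: buyers 6, producers 3.
Buyers take the larger share because demand is less price-elastic here (demand slope 2 vs supply slope 4).

Buyers bear the larger share: 6 per bottle.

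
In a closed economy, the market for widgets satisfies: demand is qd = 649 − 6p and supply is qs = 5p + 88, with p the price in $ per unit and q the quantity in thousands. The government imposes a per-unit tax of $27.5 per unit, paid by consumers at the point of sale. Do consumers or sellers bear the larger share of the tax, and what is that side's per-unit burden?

Sellers bear the larger share: $15 per unit.

Without the tax, 649 − 6p = 5p + 88 gives 11p = 561, so p* = $51 and q* = 343.
With the tax collected from consumers, demand (in seller-price terms) shifts: qd = 649 − 6(p + 27.5).
Solving gives q = 268 with consumers paying $63.5 and sellers receiving $36 (the $27.5 wedge).
Per-unit burden: consumers $12.5, sellers $15.
Sellers take the larger share because supply is less price-elastic here (demand slope 6 vs supply slope 5).
The less price-elastic side of the market bears the larger share of a per-unit tax.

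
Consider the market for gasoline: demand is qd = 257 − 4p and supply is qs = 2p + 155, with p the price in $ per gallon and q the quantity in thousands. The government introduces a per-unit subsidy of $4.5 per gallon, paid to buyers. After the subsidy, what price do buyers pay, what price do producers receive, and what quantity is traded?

Buyers pay $15.5; producers receive $20; quantity = 195.

Before the subsidy: set 257 − 4p = 2p + 155 → p* = $17, q* = 189.
With a per-unit subsidy paid to buyers, each effectively pays p − 4.5, so demand becomes qd = 257 − 4(p − 4.5).
Solving gives q = 195 with buyers paying $15.5 and producers receiving $20 (the $4.5 wedge).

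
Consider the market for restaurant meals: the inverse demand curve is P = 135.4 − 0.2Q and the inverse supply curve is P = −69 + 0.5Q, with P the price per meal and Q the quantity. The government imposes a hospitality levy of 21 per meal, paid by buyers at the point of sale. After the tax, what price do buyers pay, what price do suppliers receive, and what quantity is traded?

Inverting to Q(P) form: Qd = 677 − 5P; Qs = 2P + 138.
Before the tax: set 677 − 5P = 2P + 138 → P* = 77, Q* = 292.
With the tax collected from buyers, demand (in seller-price terms) shifts: Qd = 677 − 5(P + 21).
Solving gives Q = 262 with buyers paying 83 and suppliers receiving 62 (the 21 wedge).
The less price-elastic side of the market bears the larger share of a per-unit tax.

Buyers pay 83; suppliers receive 62; quantity = 262.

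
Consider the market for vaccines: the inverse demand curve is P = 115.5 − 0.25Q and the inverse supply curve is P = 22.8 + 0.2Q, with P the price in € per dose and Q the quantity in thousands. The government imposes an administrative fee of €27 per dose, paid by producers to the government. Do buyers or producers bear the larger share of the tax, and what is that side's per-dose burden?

Inverting to Q(P) form: Qd = 462 − 4P; Qs = 5P − 114.
Without the tax, 462 − 4P = 5P − 114 gives 9P = 576, so P* = €64 and Q* = 206.
With the tax collected from producers, supply shifts: Qs = 5(P − 27) − 114.
New equilibrium: buyers pay €79, producers receive €52, Q = 146. (Wedge: Pb − Ps = 27.)
Per-dose burden: buyers €15, producers €12.
Buyers take the larger share because demand is less price-elastic here (demand slope 4 vs supply slope 5).
The less price-elastic side of the market bears the larger share of a per-unit tax.

Buyers bear the larger share: €15 per dose.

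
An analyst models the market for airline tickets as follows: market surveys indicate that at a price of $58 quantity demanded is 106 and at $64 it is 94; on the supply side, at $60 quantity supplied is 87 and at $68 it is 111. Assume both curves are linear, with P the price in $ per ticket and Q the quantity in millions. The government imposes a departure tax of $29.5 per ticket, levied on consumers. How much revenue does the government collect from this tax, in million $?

Tax revenue = $1787.7 million.

Demand slope: (94 − 106)/(64 − 58) = -2, so Qd = 222 − 2P.
Supply slope: (111 − 87)/(68 − 60) = 3, so Qs = 3P − 93.
Without the tax, 222 − 2P = 3P − 93 gives 5P = 315, so P* = $63 and Q* = 96.
With the tax collected from consumers, demand (in seller-price terms) shifts: Qd = 222 − 2(P + 29.5).
New equilibrium: consumers pay $80.7, producers receive $51.2, Q = 60.6. (Wedge: Pb − Ps = 29.5.)
Revenue = t · Q = 29.5 · 60.6 = $1787.7.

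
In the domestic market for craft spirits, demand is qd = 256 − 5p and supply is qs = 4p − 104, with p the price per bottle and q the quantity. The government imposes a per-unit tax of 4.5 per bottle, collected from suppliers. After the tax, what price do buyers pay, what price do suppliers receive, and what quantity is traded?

Before the tax: set 256 − 5p = 4p − 104 → p* = 40, q* = 56.
With the tax collected from suppliers, supply shifts: qs = 4(p − 4.5) − 104.
Solving gives q = 46 with buyers paying 42 and suppliers receiving 37.5 (the 4.5 wedge).

Buyers pay 42; suppliers receive 37.5; quantity = 46.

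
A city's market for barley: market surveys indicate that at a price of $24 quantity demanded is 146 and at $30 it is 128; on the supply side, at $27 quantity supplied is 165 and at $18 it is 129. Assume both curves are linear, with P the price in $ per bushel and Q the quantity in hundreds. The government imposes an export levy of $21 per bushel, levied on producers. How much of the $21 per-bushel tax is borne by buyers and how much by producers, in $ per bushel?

Demand slope: (128 − 146)/(30 − 24) = -3, so Qd = 218 − 3P.
Supply slope: (129 − 165)/(18 − 27) = 4, so Qs = 4P + 57.
Without the tax, 218 − 3P = 4P + 57 gives 7P = 161, so P* = $23 and Q* = 149.
With the tax collected from producers, supply shifts: Qs = 4(P − 21) + 57.
New equilibrium: buyers pay $35, producers receive $14, Q = 113. (Wedge: Pb − Ps = 21.)
Burden on buyers: $12; on producers: $9. (They sum to $21.)
The less price-elastic side of the market bears the larger share of a per-unit tax.

Buyers bear $12 per bushel; producers bear $9 per bushel.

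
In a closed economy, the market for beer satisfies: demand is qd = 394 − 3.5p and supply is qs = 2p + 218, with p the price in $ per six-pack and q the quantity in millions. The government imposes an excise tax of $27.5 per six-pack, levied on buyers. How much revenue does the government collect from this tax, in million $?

Without the tax, 394 − 3.5p = 2p + 218 gives 5.5p = 176, so p* = $32 and q* = 282.
With the tax collected from buyers, demand (in seller-price terms) shifts: qd = 394 − 3.5(p + 27.5).
New equilibrium: buyers pay $42, sellers receive $14.5, q = 247. (Wedge: pb − ps = 27.5.)
Revenue = t · Q = 27.5 · 247 = $6792.5.

Tax revenue = $6792.5 million.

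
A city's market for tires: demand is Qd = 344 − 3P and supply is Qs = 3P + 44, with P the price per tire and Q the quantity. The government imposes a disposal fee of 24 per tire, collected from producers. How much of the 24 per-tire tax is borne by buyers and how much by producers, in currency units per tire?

Buyers bear 12 per tire; producers bear 12 per tire.

Before the tax: set 344 − 3P = 3P + 44 → P* = 50, Q* = 194.
With the tax collected from producers, supply shifts: Qs = 3(P − 24) + 44.
New equilibrium: buyers pay 62, producers receive 38, Q = 158. (Wedge: Pb − Ps = 24.)
Burden on buyers: 12; on producers: 12. (They sum to 24.)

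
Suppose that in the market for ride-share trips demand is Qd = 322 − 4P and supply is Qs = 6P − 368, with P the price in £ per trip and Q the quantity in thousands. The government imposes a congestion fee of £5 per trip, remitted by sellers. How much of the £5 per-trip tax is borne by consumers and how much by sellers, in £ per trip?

Consumers bear £3 per trip; sellers bear £2 per trip.

Before the tax: set 322 − 4P = 6P − 368 → P* = £69, Q* = 46.
With the tax collected from sellers, supply shifts: Qs = 6(P − 5) − 368.
Solving gives Q = 34 with consumers paying £72 and sellers receiving £67 (the £5 wedge).
Burden on consumers: £3; on sellers: £2. (They sum to £5.)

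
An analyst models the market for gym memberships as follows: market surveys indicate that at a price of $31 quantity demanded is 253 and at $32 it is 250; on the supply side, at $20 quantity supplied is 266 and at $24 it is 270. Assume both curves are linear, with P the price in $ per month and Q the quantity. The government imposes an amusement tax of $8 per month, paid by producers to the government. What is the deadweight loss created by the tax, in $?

Deadweight loss = $24.

Demand slope: (250 − 253)/(32 − 31) = -3, so Qd = 346 − 3P.
Supply slope: (270 − 266)/(24 − 20) = 1, so Qs = P + 246.
Without the tax, 346 − 3P = P + 246 gives 4P = 100, so P* = $25 and Q* = 271.
With the tax collected from producers, supply shifts: Qs = (P − 8) + 246.
New equilibrium: buyers pay $27, producers receive $19, Q = 265. (Wedge: Pb − Ps = 8.)
Quantity falls by |ΔQ| = |271 − 265| = 6.
DWL = ½ · t · |ΔQ| = ½ · 8 · 6 = $24.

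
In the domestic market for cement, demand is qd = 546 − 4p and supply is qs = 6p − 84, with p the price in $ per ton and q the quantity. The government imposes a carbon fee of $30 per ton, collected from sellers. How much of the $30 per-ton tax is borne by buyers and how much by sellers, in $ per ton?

Buyers bear $18 per ton; sellers bear $12 per ton.

Before the tax: set 546 − 4p = 6p − 84 → p* = $63, q* = 294.
With the tax collected from sellers, supply shifts: qs = 6(p − 30) − 84.
New equilibrium: buyers pay $81, sellers receive $51, q = 222. (Wedge: pb − ps = 30.)
Burden on buyers: $18; on sellers: $12. (They sum to $30.)
The less price-elastic side of the market bears the larger share of a per-unit tax.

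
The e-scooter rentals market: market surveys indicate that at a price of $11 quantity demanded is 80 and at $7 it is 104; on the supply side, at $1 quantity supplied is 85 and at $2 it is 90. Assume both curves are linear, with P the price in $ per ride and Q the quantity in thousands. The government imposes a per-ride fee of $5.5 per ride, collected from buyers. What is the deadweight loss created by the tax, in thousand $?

Demand slope: (104 − 80)/(7 − 11) = -6, so Qd = 146 − 6P.
Supply slope: (90 − 85)/(2 − 1) = 5, so Qs = 5P + 80.
Without the tax, 146 − 6P = 5P + 80 gives 11P = 66, so P* = $6 and Q* = 110.
With the tax collected from buyers, demand (in seller-price terms) shifts: Qd = 146 − 6(P + 5.5).
New equilibrium: buyers pay $8.5, producers receive $3, Q = 95. (Wedge: Pb − Ps = 5.5.)
Quantity falls by |ΔQ| = |110 − 95| = 15.
DWL = ½ · t · |ΔQ| = ½ · 5.5 · 15 = $41.25.

Deadweight loss = $41.25 thousand.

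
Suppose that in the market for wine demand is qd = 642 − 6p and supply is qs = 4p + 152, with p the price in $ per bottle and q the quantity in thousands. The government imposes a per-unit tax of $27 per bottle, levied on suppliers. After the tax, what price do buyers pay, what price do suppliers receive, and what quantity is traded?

Without the tax, 642 − 6p = 4p + 152 gives 10p = 490, so p* = $49 and q* = 348.
With the tax collected from suppliers, supply shifts: qs = 4(p − 27) + 152.
Solving gives q = 283.2 with buyers paying $59.8 and suppliers receiving $32.8 (the $27 wedge).
The less price-elastic side of the market bears the larger share of a per-unit tax.

Buyers pay $59.8; suppliers receive $32.8; quantity = 283.2.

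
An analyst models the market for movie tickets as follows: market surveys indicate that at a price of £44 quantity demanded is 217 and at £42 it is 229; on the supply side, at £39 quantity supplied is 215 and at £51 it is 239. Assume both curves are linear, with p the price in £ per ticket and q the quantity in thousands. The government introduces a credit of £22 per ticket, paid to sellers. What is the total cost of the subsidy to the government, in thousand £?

Demand slope: (229 − 217)/(42 − 44) = -6, so qd = 481 − 6p.
Supply slope: (239 − 215)/(51 − 39) = 2, so qs = 2p + 137.
Before the subsidy: set 481 − 6p = 2p + 137 → p* = £43, q* = 223.
With a per-unit subsidy paid to sellers, each receives p + 22 per unit sold, so supply becomes qs = 2(p + 22) + 137.
New equilibrium: buyers pay £37.5, sellers receive £59.5, q = 256. (Wedge: pb − ps = −22.)
Outlay = t · Q = 22 · 256 = £5632.

Government outlay = £5632 thousand.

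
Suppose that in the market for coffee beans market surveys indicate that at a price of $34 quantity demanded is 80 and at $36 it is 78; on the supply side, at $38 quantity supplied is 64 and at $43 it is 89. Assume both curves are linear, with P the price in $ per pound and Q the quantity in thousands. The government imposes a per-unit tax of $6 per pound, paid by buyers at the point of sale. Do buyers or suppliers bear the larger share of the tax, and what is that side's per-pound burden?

Buyers bear the larger share: $5 per pound.

Demand slope: (78 − 80)/(36 − 34) = -1, so Qd = 114 − P.
Supply slope: (89 − 64)/(43 − 38) = 5, so Qs = 5P − 126.
Without the tax, 114 − P = 5P − 126 gives 6P = 240, so P* = $40 and Q* = 74.
With the tax collected from buyers, demand (in seller-price terms) shifts: Qd = 114 − (P + 6).
Solving gives Q = 69 with buyers paying $45 and suppliers receiving $39 (the $6 wedge).
Per-pound burden: buyers $5, suppliers $1.
Buyers take the larger share because demand is less price-elastic here (demand slope 1 vs supply slope 5).
The less price-elastic side of the market bears the larger share of a per-unit tax.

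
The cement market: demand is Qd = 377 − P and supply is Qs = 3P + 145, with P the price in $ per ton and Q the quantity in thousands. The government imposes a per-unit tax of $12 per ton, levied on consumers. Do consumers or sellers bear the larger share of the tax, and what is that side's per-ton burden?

Consumers bear the larger share: $9 per ton.

Without the tax, 377 − P = 3P + 145 gives 4P = 232, so P* = $58 and Q* = 319.
With the tax collected from consumers, demand (in seller-price terms) shifts: Qd = 377 − (P + 12).
New equilibrium: consumers pay $67, sellers receive $55, Q = 310. (Wedge: Pb − Ps = 12.)
Per-ton burden: consumers $9, sellers $3.
Consumers take the larger share because demand is less price-elastic here (demand slope 1 vs supply slope 3).
The less price-elastic side of the market bears the larger share of a per-unit tax.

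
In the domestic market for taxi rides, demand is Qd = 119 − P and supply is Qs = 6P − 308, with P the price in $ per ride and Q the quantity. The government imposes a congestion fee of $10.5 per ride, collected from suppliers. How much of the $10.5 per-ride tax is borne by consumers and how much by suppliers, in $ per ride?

Before the tax: set 119 − P = 6P − 308 → P* = $61, Q* = 58.
With the tax collected from suppliers, supply shifts: Qs = 6(P − 10.5) − 308.
New equilibrium: consumers pay $70, suppliers receive $59.5, Q = 49. (Wedge: Pb − Ps = 10.5.)
Burden on consumers: $9; on suppliers: $1.5. (They sum to $10.5.)

Consumers bear $9 per ride; suppliers bear $1.5 per ride.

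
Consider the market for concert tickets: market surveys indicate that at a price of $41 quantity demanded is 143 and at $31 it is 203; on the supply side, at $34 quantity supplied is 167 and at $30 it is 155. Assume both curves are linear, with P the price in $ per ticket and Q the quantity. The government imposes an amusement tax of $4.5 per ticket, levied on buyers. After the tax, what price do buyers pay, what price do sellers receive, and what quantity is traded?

Buyers pay $37.5; sellers receive $33; quantity = 164.

Demand slope: (203 − 143)/(31 − 41) = -6, so Qd = 389 − 6P.
Supply slope: (155 − 167)/(30 − 34) = 3, so Qs = 3P + 65.
Without the tax, 389 − 6P = 3P + 65 gives 9P = 324, so P* = $36 and Q* = 173.
With the tax collected from buyers, demand (in seller-price terms) shifts: Qd = 389 − 6(P + 4.5).
New equilibrium: buyers pay $37.5, sellers receive $33, Q = 164. (Wedge: Pb − Ps = 4.5.)
The less price-elastic side of the market bears the larger share of a per-unit tax.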